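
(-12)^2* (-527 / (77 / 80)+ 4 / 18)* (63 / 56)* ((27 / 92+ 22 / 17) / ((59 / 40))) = -169518084840 / 1776313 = -95432.55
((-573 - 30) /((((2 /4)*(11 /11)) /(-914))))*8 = 8818272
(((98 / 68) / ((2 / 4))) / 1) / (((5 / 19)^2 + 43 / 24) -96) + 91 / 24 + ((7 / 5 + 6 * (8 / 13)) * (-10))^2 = 146047448368879 / 56238699192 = 2596.92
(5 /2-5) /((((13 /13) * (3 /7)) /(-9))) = 105 /2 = 52.50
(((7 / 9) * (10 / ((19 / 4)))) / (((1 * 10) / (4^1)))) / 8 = 0.08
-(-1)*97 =97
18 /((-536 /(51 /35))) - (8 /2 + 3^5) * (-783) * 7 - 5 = 12698662301 /9380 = 1353801.95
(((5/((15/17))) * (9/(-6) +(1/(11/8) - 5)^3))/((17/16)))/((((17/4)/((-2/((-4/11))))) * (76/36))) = -10158672/39083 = -259.93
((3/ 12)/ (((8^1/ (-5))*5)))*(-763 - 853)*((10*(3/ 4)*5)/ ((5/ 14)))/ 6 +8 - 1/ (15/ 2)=53497/ 60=891.62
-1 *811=-811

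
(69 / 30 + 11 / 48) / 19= 607 / 4560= 0.13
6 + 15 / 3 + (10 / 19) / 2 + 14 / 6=775 / 57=13.60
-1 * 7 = -7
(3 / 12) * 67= 67 / 4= 16.75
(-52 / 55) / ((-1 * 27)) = 52 / 1485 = 0.04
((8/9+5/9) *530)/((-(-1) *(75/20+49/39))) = 358280/2343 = 152.92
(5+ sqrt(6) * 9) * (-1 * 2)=-18 * sqrt(6) - 10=-54.09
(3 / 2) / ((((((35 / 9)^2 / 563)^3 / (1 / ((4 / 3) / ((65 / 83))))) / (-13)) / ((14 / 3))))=-48082628455912089 / 17437262500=-2757464.28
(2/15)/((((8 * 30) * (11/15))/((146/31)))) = 0.00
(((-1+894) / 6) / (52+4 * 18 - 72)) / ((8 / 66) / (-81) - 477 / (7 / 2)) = -5569641 / 265207280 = -0.02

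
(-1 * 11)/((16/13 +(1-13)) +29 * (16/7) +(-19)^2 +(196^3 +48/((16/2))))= -1001/685226225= -0.00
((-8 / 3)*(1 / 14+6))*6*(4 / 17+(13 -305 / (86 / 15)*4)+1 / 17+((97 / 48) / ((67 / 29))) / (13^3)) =735986802115 / 37977342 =19379.63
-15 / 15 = -1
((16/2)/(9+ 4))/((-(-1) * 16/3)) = 3/26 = 0.12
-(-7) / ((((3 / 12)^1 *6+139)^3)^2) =448 / 492309163417681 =0.00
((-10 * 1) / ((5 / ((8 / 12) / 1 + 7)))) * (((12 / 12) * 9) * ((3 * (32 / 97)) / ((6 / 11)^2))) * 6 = -267168 / 97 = -2754.31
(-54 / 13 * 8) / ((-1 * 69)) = 144 / 299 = 0.48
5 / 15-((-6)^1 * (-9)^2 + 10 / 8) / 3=1943 / 12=161.92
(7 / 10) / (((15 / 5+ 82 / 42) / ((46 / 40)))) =3381 / 20800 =0.16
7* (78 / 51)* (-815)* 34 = -296660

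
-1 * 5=-5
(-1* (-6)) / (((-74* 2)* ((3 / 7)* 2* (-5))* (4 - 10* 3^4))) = -7 / 596440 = -0.00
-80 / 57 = -1.40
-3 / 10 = -0.30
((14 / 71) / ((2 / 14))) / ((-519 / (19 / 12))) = -931 / 221094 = -0.00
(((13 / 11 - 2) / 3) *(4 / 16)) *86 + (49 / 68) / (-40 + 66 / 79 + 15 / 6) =-6373315 / 1083291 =-5.88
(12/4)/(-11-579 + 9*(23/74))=-222/43453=-0.01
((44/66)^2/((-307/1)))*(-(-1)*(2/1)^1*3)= -8/921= -0.01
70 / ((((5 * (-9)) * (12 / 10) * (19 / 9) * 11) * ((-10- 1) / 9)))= 105 / 2299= 0.05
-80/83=-0.96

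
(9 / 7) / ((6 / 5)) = 15 / 14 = 1.07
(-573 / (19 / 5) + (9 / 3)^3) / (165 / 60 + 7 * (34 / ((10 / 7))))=-15680 / 21451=-0.73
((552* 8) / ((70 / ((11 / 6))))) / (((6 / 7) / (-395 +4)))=-791384 / 15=-52758.93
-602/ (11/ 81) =-4432.91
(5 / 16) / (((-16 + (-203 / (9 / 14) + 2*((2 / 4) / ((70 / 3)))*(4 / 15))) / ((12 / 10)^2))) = -2835 / 2090128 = -0.00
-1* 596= -596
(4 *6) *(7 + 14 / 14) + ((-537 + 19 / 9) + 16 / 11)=-341.43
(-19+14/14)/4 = -9/2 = -4.50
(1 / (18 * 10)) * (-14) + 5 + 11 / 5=7.12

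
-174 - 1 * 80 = -254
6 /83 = 0.07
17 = 17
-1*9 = -9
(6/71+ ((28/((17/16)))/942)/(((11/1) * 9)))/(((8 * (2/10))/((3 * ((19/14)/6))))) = 226672945/6303494736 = 0.04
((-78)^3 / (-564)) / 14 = 19773 / 329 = 60.10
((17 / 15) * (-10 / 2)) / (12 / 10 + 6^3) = -85 / 3258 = -0.03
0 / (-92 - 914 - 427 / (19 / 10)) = 0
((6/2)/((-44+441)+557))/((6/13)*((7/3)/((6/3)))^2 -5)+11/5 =198738/90365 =2.20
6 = 6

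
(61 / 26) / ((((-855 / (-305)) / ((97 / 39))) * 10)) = 360937 / 1733940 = 0.21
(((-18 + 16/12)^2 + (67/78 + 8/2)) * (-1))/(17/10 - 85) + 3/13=353176/97461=3.62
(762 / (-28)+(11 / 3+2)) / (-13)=905 / 546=1.66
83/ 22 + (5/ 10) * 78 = 941/ 22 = 42.77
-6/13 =-0.46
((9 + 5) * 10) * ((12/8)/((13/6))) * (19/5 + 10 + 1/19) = 331632/247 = 1342.64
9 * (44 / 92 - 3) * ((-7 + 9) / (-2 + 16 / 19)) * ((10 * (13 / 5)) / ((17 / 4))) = 1031472 / 4301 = 239.82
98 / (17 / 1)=98 / 17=5.76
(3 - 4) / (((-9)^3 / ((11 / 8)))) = 0.00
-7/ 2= -3.50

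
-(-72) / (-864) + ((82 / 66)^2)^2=10907737 / 4743684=2.30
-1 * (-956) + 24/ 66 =10520/ 11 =956.36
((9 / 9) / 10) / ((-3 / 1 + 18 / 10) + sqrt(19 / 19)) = -1 / 2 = -0.50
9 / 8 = 1.12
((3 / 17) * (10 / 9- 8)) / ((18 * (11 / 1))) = -31 / 5049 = -0.01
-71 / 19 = -3.74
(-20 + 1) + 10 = -9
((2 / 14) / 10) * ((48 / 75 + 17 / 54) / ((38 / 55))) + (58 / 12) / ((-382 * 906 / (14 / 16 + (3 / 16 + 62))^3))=-295480925642731 / 84842930995200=-3.48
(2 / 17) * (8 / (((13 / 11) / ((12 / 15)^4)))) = 45056 / 138125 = 0.33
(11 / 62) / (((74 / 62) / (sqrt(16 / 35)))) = 22 * sqrt(35) / 1295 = 0.10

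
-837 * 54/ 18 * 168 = -421848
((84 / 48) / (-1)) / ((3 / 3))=-7 / 4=-1.75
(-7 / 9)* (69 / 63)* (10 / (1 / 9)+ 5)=-2185 / 27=-80.93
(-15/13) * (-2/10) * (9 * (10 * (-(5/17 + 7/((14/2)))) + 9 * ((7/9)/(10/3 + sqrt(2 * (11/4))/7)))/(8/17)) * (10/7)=-60222150/882791-144585 * sqrt(22)/504452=-69.56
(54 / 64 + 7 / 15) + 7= 3989 / 480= 8.31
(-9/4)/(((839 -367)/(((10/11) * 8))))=-45/1298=-0.03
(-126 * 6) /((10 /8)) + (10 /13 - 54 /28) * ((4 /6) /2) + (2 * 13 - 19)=-1633049 /2730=-598.19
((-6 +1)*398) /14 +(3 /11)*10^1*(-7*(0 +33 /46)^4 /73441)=-163592430173845 /1150900961336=-142.14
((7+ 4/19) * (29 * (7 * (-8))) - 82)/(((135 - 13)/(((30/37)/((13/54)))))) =-181477260/557479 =-325.53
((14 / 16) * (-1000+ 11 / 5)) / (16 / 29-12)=1012767 / 13280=76.26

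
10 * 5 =50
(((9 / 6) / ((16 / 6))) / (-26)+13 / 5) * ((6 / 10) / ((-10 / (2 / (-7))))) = 16089 / 364000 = 0.04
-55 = -55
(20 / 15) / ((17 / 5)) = 20 / 51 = 0.39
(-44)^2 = 1936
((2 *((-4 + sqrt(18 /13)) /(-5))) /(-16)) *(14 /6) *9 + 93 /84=-139 /140 + 63 *sqrt(26) /520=-0.38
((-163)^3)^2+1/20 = 375107391560181/20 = 18755369578009.05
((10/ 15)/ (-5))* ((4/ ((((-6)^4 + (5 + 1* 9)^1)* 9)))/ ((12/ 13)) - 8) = 282947/ 265275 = 1.07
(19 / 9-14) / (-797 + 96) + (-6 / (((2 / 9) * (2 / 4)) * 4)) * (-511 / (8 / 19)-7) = 1663401107 / 100944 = 16478.45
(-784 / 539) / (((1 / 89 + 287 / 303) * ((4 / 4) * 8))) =-26967 / 142153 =-0.19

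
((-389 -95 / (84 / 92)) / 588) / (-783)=5177 / 4834242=0.00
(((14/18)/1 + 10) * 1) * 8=776/9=86.22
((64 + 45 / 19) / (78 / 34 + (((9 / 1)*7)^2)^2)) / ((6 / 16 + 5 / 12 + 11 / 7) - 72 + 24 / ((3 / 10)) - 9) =150059 / 48549976499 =0.00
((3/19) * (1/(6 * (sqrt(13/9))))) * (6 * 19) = 9 * sqrt(13)/13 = 2.50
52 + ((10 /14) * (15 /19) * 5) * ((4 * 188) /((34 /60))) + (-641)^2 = 937579513 /2261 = 414674.71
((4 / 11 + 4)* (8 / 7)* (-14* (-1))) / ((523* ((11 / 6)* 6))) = 768 / 63283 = 0.01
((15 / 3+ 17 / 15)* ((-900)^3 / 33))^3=-3310613835264000000000000000 / 1331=-2487313174503380916604057.00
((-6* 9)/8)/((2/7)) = -189/8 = -23.62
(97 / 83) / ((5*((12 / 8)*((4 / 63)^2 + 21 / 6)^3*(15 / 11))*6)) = 19766689439112 / 44653478279378125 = 0.00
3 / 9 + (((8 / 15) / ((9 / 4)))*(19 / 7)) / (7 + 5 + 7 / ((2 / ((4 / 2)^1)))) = 347 / 945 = 0.37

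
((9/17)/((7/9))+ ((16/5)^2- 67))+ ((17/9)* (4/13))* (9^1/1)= -1966568/38675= -50.85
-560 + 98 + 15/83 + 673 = 17528/83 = 211.18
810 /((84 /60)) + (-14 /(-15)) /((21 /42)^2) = 61142 /105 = 582.30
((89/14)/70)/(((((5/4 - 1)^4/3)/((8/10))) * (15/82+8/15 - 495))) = -0.11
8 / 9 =0.89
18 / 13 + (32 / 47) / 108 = 22946 / 16497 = 1.39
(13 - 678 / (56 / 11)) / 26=-3365 / 728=-4.62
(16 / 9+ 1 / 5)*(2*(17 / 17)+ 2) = 7.91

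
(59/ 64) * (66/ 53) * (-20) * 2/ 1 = -9735/ 212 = -45.92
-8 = -8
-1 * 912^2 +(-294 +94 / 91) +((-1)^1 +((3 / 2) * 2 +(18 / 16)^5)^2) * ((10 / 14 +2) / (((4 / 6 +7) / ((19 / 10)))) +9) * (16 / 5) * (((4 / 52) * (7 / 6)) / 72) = -168288246668330745011 / 202260747386880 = -832036.12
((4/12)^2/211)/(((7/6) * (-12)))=-1/26586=-0.00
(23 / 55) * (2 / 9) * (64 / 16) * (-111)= -41.26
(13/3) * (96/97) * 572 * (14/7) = 475904/97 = 4906.23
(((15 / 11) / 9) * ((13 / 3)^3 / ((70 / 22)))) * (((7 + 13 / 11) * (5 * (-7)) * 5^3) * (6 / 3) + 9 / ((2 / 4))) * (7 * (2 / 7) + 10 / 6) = -192189166 / 189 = -1016873.89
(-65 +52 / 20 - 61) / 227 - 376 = -427377 / 1135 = -376.54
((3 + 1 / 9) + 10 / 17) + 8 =1790 / 153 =11.70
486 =486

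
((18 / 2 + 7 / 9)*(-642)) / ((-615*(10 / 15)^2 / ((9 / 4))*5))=10.33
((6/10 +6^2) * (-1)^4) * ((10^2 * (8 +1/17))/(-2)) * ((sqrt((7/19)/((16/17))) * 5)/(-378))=208925 * sqrt(2261)/81396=122.05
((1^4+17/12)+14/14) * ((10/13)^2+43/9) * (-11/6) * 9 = -3683317/12168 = -302.71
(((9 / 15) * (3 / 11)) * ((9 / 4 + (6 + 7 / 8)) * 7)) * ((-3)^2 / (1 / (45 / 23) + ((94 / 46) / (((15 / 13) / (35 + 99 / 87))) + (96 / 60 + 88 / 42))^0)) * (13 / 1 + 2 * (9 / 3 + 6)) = 11548089 / 5984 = 1929.83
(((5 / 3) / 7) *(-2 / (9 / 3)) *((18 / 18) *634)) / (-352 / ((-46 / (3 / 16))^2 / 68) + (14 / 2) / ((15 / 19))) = -134154400 / 11289831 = -11.88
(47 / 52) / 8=47 / 416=0.11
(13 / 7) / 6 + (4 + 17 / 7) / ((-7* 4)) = 47 / 588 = 0.08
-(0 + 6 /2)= -3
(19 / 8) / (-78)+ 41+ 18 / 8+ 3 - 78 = -19831 / 624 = -31.78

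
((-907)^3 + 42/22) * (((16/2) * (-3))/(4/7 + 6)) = 689435800368/253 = 2725042689.20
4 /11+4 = 48 /11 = 4.36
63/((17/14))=51.88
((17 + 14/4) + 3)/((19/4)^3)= 1504/6859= 0.22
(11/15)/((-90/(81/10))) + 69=34467/500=68.93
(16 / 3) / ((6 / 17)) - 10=46 / 9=5.11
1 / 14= 0.07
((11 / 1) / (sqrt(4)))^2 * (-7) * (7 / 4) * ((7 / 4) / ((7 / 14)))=-41503 / 32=-1296.97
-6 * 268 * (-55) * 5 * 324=143272800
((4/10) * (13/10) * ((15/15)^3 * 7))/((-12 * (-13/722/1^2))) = 2527/150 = 16.85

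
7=7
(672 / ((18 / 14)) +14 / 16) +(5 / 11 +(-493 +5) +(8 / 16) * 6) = 10295 / 264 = 39.00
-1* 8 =-8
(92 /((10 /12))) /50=276 /125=2.21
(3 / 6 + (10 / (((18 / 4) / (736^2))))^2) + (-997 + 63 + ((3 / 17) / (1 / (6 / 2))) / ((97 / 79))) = 387098866574729059 / 267138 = 1449059536923.72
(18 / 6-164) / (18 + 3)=-23 / 3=-7.67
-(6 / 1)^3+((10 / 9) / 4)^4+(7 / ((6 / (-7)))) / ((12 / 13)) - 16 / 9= -23789561 / 104976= -226.62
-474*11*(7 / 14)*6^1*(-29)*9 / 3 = 1360854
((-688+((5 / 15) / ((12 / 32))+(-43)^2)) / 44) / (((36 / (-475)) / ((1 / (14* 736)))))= -4967075 / 146893824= -0.03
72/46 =36/23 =1.57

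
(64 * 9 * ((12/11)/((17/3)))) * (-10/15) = -13824/187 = -73.93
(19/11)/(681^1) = 19/7491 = 0.00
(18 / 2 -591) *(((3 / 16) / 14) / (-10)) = 873 / 1120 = 0.78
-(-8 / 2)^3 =64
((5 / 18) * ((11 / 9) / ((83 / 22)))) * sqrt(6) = 0.22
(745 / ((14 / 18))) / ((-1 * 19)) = -6705 / 133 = -50.41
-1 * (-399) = 399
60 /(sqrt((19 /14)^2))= 840 /19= 44.21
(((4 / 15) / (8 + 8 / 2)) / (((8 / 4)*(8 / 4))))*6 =1 / 30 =0.03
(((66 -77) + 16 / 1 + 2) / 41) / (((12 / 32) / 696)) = 12992 / 41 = 316.88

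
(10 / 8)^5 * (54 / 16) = 10.30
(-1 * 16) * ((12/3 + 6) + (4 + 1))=-240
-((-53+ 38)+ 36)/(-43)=21/43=0.49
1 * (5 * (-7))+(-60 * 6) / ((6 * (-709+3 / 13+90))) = -70190 / 2011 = -34.90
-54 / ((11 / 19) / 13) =-13338 / 11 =-1212.55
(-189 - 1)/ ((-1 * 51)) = 3.73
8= 8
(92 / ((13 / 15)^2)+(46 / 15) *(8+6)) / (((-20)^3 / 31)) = -1624927 / 2535000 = -0.64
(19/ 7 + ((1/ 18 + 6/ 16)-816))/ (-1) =409679/ 504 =812.86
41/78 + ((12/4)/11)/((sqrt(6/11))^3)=41/78 + sqrt(66)/12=1.20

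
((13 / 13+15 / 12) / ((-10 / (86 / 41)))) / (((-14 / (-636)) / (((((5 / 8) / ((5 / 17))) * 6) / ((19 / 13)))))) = -40796379 / 218120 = -187.04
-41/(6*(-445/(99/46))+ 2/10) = 6765/204667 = 0.03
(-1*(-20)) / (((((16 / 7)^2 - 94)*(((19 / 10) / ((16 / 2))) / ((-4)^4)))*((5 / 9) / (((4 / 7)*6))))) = -1498.65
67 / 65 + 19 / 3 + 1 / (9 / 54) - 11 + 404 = 79241 / 195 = 406.36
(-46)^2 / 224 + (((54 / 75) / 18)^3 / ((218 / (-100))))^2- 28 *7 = -48484690234151 / 259896875000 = -186.55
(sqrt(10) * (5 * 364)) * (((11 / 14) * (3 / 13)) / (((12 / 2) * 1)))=55 * sqrt(10)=173.93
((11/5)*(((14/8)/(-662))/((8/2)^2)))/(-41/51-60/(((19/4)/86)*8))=74613/28038930560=0.00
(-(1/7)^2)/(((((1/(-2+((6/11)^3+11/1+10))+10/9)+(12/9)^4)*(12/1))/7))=-688635/250111148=-0.00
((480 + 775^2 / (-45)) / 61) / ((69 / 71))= -357485 / 1647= -217.05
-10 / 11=-0.91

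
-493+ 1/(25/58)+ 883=9808/25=392.32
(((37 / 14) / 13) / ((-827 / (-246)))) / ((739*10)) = 4551 / 556149230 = 0.00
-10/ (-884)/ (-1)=-5/ 442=-0.01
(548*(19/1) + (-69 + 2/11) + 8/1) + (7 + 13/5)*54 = 597827/55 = 10869.58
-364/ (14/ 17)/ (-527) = 26/ 31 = 0.84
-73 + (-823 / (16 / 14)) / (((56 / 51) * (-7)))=9269 / 448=20.69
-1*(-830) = 830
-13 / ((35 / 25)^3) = -1625 / 343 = -4.74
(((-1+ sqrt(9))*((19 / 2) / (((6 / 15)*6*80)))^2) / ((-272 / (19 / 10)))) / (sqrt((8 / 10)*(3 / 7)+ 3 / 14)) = -6859*sqrt(2730) / 7821066240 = -0.00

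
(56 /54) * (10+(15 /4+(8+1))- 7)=49 /3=16.33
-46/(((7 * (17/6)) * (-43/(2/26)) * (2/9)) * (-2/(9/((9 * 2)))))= -621/133042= -0.00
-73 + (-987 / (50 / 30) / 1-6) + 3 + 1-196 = -4316 / 5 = -863.20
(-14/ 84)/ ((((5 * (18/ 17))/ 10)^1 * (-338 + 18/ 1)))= 17/ 17280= 0.00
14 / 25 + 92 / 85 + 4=2398 / 425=5.64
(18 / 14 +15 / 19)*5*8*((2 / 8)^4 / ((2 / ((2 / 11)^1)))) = 345 / 11704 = 0.03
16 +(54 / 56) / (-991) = 443941 / 27748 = 16.00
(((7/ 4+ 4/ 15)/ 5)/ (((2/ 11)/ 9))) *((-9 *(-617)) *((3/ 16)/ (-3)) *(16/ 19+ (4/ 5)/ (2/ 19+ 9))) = -84723525909/ 13148000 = -6443.83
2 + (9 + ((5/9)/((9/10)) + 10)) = 1751/81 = 21.62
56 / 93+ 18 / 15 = 838 / 465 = 1.80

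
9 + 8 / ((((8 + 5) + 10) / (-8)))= 143 / 23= 6.22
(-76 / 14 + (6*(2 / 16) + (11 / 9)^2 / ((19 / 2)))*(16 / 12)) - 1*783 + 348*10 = 87027992 / 32319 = 2692.78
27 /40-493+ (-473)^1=-38613 /40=-965.32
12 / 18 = 0.67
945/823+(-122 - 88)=-171885/823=-208.85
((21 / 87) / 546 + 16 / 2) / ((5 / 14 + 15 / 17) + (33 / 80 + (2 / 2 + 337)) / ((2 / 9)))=172283440 / 32820243573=0.01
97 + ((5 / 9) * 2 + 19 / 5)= 4586 / 45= 101.91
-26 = -26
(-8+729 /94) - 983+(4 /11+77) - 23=-960463 /1034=-928.88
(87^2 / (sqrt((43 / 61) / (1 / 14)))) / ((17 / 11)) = 83259 * sqrt(36722) / 10234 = 1559.01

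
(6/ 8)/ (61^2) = 3/ 14884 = 0.00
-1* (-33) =33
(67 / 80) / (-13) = -67 / 1040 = -0.06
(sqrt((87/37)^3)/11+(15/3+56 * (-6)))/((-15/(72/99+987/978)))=38.28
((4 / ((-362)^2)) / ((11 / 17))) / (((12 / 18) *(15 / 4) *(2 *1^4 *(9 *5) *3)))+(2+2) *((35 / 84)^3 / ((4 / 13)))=4880024321 / 5189342400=0.94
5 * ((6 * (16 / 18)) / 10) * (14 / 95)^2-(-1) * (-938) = -25394782 / 27075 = -937.94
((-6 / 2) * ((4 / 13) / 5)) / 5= -12 / 325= -0.04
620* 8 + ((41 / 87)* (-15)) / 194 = 27904755 / 5626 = 4959.96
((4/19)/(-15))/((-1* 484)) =1/34485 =0.00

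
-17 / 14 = -1.21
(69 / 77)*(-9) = -621 / 77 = -8.06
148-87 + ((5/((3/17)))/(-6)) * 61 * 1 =-4087/18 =-227.06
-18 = -18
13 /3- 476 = -1415 /3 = -471.67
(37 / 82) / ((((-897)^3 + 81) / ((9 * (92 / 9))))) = -851 / 14795550936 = -0.00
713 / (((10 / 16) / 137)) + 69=781793 / 5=156358.60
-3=-3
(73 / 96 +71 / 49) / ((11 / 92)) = 239039 / 12936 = 18.48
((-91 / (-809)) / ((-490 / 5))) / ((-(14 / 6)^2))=0.00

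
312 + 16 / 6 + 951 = 3797 / 3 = 1265.67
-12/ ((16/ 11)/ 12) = -99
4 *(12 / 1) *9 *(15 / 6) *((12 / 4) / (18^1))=180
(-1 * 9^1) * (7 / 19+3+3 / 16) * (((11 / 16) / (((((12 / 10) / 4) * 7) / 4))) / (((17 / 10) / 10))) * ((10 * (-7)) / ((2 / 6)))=66886875 / 1292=51770.03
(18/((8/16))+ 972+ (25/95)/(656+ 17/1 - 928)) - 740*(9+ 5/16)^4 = -88340919056881/15876096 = -5564398.14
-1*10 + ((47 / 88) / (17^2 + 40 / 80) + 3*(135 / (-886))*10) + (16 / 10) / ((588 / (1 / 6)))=-120849905909 / 8295112980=-14.57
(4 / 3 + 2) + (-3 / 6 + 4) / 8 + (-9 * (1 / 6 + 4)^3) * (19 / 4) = -296513 / 96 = -3088.68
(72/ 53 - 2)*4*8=-1088/ 53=-20.53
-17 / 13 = -1.31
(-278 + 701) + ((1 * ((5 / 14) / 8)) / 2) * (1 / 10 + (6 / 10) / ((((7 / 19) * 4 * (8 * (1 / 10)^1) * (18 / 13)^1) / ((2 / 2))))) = 63674915 / 150528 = 423.01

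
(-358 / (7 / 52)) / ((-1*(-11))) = -241.77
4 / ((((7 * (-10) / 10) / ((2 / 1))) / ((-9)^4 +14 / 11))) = -577480 / 77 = -7499.74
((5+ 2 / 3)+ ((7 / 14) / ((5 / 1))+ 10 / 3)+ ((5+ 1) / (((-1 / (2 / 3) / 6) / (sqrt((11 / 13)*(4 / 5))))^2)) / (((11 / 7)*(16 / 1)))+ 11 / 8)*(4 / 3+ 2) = 6791 / 156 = 43.53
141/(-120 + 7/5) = -705/593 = -1.19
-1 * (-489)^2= -239121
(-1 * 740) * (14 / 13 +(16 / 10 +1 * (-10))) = 70448 / 13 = 5419.08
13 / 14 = 0.93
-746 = -746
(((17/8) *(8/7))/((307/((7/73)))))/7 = 17/156877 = 0.00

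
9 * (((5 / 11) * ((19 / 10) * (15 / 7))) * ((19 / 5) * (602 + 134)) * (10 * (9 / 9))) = 35868960 / 77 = 465830.65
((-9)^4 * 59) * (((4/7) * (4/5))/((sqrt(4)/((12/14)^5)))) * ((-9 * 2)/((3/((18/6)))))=-433451782656/588245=-736855.87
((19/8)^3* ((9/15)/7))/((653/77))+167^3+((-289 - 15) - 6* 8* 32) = 7782712082987/1671680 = 4655623.14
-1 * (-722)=722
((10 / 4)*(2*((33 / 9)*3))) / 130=11 / 26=0.42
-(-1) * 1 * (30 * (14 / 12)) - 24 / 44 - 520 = -5341 / 11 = -485.55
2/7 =0.29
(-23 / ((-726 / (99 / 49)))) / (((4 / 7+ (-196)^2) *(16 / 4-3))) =3 / 1800568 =0.00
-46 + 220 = 174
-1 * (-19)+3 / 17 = 19.18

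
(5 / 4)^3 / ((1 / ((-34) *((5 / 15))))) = -2125 / 96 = -22.14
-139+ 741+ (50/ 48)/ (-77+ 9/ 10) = 5497339/ 9132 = 601.99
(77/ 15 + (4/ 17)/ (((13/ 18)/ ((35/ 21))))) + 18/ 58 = 575528/ 96135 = 5.99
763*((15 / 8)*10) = 57225 / 4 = 14306.25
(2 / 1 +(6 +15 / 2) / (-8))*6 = 15 / 8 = 1.88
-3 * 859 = -2577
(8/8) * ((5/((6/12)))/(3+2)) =2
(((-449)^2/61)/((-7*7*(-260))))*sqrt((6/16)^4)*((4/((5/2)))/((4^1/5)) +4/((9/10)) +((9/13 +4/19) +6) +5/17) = 7423553623/14917535360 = 0.50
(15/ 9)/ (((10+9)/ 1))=5/ 57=0.09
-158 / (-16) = 79 / 8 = 9.88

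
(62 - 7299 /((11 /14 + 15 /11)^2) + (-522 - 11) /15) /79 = -2553050543 /129829785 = -19.66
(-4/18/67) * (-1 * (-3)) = -2/201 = -0.01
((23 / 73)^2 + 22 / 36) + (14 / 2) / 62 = 1224049 / 1486791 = 0.82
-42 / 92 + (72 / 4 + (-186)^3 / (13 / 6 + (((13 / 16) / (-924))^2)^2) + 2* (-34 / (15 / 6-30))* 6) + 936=-777473400774106783803388191 / 261866798442253031170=-2968965.16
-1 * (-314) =314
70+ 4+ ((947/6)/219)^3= 168736566779/2268747144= 74.37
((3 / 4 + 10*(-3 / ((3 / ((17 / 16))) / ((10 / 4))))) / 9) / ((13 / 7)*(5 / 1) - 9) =-2891 / 288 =-10.04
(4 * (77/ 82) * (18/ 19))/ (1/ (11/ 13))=30492/ 10127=3.01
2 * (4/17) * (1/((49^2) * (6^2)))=2/367353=0.00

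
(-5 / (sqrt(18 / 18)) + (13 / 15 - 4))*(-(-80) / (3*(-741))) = 1952 / 6669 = 0.29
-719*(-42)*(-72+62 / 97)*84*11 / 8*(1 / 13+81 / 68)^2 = -15169560189768369 / 37900616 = -400245742.44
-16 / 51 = -0.31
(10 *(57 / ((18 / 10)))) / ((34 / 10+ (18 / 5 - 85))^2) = 475 / 9126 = 0.05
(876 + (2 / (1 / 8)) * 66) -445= 1487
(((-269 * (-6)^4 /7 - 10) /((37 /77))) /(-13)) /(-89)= -3835634 /42809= -89.60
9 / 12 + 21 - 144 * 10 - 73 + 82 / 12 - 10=-17933 / 12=-1494.42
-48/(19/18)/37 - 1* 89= -63431/703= -90.23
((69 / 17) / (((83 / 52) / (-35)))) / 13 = -9660 / 1411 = -6.85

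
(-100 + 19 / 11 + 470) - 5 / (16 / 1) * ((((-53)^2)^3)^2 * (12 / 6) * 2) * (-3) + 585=81057719202359815557861 / 44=1842220890962723080860.48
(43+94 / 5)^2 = 95481 / 25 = 3819.24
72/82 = 36/41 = 0.88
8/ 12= 2/ 3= 0.67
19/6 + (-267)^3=-114204959/6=-19034159.83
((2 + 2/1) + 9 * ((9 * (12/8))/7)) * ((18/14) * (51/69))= 1989/98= 20.30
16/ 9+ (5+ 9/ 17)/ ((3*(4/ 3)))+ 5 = 2497/ 306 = 8.16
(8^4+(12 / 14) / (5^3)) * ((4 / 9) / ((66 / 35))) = 7168012 / 7425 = 965.39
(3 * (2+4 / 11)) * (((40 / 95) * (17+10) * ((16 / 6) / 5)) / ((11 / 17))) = 763776 / 11495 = 66.44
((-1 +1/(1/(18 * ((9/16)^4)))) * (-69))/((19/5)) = -9066945/622592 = -14.56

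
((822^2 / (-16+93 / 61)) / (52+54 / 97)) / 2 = -999505557 / 2250767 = -444.07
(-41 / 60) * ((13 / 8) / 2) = -533 / 960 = -0.56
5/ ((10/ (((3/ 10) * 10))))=3/ 2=1.50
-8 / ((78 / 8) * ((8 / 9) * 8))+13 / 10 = 1.18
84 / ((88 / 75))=1575 / 22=71.59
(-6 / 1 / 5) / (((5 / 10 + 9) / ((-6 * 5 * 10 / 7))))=720 / 133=5.41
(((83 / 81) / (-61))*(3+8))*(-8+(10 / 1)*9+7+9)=-18.11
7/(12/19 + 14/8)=532/181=2.94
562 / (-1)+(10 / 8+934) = 1493 / 4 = 373.25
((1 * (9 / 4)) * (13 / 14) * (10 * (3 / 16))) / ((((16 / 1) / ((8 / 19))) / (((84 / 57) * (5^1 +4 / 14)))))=64935 / 80864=0.80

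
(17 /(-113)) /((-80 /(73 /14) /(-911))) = -1130551 /126560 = -8.93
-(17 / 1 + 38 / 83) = -1449 / 83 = -17.46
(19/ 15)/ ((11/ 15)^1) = 19/ 11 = 1.73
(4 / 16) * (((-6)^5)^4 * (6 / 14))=2742118830047232 / 7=391731261435318.86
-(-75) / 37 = 75 / 37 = 2.03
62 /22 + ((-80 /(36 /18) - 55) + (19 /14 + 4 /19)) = -265137 /2926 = -90.61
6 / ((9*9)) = 0.07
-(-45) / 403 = 45 / 403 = 0.11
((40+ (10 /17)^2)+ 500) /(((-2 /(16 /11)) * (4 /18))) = -5621760 /3179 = -1768.41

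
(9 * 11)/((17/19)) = 1881/17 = 110.65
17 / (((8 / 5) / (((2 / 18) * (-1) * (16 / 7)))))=-170 / 63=-2.70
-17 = -17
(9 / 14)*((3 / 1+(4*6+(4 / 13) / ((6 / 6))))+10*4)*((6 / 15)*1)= 225 / 13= 17.31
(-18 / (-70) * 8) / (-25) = -0.08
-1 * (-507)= 507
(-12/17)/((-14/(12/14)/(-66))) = -2376/833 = -2.85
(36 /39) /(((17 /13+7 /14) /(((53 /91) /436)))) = 318 /466193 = 0.00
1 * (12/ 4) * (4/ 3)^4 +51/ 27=307/ 27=11.37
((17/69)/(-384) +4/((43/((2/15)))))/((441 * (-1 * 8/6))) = -0.00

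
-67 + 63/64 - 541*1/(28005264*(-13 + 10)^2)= -66556262389/1008189504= -66.02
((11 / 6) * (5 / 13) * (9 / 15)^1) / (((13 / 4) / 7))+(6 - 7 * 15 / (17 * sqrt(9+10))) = 5.49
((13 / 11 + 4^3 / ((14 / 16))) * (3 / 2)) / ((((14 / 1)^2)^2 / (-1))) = -17169 / 5916064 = -0.00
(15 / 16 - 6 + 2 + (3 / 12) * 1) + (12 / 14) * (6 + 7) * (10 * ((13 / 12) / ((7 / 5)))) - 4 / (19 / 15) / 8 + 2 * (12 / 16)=1258969 / 14896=84.52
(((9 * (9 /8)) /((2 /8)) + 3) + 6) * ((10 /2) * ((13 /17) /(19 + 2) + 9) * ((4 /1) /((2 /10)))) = 5322900 /119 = 44730.25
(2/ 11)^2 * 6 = 24/ 121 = 0.20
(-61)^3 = -226981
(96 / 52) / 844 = 6 / 2743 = 0.00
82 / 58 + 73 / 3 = 25.75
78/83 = 0.94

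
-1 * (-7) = 7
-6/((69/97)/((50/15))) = -1940/69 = -28.12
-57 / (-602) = 57 / 602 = 0.09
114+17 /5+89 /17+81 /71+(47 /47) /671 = 123.78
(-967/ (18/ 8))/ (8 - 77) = 3868/ 621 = 6.23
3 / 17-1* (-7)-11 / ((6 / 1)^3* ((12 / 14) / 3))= 51395 / 7344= 7.00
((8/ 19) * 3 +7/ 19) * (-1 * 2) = -62/ 19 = -3.26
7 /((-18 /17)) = -119 /18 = -6.61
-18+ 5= -13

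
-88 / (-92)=22 / 23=0.96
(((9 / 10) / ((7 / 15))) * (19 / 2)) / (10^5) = 513 / 2800000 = 0.00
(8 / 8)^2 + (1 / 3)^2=10 / 9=1.11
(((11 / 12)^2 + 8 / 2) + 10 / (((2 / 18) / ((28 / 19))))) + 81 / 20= 141.52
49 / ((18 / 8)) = 196 / 9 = 21.78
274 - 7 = 267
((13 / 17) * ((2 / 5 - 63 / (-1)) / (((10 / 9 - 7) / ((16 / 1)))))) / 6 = -98904 / 4505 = -21.95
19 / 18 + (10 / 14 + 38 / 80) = 2.24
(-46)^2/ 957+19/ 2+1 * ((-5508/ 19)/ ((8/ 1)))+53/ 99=-1308653/ 54549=-23.99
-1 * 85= -85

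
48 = 48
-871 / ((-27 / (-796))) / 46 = -558.23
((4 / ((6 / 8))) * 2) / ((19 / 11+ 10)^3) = 0.01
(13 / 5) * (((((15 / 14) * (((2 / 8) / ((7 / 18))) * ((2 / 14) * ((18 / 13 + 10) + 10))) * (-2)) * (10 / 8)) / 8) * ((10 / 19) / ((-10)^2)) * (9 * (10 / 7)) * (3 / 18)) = -56295 / 2919616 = -0.02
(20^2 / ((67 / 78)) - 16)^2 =907696384 / 4489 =202204.59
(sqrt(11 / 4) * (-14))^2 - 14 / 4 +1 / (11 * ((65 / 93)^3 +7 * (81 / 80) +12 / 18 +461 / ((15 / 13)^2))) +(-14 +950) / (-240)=3333486634378266 / 6270664081385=531.60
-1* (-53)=53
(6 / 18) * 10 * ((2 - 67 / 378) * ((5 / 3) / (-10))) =-3445 / 3402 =-1.01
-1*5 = -5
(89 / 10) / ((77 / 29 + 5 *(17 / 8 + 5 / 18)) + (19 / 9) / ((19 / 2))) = 92916 / 155465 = 0.60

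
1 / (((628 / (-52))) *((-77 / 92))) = 1196 / 12089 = 0.10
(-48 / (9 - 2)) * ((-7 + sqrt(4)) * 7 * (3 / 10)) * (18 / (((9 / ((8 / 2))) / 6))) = 3456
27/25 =1.08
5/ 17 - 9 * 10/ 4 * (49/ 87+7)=-83750/ 493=-169.88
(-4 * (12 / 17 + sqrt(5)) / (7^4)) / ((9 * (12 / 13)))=-13 * sqrt(5) / 64827 - 52 / 367353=-0.00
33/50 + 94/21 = 5393/1050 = 5.14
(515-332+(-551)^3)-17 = -167283985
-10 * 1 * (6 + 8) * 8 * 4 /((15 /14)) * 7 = -87808 /3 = -29269.33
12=12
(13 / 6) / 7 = 13 / 42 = 0.31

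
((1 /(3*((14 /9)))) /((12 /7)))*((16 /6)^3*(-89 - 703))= -5632 /3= -1877.33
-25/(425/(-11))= 11/17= 0.65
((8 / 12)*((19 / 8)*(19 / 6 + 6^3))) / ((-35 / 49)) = -485.82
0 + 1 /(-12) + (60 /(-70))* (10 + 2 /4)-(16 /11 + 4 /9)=-4349 /396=-10.98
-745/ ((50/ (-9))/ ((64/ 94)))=21456/ 235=91.30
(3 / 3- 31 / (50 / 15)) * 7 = -581 / 10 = -58.10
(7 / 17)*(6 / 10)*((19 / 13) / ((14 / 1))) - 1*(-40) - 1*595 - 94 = -1434233 / 2210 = -648.97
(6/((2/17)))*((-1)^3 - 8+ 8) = -51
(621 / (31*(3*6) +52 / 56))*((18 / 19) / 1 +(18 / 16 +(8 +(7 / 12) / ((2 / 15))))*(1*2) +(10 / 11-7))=39714192 / 1635425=24.28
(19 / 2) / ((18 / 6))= 19 / 6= 3.17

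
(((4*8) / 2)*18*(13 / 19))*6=22464 / 19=1182.32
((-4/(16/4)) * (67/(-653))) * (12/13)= 804/8489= 0.09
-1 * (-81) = 81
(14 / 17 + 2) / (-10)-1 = -109 / 85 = -1.28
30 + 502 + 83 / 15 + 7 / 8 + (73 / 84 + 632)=983873 / 840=1171.28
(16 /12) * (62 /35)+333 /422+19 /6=46656 /7385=6.32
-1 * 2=-2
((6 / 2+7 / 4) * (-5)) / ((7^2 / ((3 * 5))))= -1425 / 196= -7.27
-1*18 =-18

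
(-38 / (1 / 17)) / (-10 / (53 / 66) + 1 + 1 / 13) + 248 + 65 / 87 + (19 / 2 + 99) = 282332137 / 681906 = 414.03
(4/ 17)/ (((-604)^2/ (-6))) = -3/ 775234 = -0.00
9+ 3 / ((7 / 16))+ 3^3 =300 / 7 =42.86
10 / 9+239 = 2161 / 9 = 240.11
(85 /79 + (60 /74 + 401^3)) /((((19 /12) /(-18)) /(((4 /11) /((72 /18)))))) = -2142703584432 /32153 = -66640860.40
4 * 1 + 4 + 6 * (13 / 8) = 17.75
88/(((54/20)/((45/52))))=1100/39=28.21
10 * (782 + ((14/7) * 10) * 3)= 8420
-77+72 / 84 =-533 / 7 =-76.14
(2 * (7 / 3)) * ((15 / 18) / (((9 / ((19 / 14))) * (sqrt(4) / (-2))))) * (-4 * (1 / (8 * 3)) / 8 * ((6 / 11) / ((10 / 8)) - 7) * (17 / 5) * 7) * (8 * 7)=-5713547 / 53460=-106.88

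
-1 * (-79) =79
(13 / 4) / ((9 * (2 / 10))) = 65 / 36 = 1.81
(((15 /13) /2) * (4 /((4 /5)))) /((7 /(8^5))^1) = 1228800 /91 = 13503.30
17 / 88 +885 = 77897 / 88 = 885.19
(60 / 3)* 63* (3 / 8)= 945 / 2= 472.50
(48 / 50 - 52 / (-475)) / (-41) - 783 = -15249433 / 19475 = -783.03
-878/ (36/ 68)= -14926/ 9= -1658.44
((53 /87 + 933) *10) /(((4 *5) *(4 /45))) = 152295 /29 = 5251.55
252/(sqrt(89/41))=171.04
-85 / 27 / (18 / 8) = -340 / 243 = -1.40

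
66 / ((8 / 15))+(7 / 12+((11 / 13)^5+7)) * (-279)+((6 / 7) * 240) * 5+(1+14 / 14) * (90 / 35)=-2805166047 / 2599051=-1079.30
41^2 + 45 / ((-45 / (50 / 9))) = 15079 / 9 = 1675.44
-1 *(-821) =821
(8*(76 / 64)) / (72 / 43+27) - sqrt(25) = -4.67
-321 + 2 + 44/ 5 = -1551/ 5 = -310.20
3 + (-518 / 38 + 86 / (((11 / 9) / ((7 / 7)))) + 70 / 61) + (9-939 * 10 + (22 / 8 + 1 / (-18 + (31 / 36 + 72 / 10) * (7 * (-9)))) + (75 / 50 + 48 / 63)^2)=-550632061352258 / 59129823753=-9312.26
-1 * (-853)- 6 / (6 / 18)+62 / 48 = 20071 / 24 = 836.29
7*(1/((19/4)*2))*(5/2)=35/19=1.84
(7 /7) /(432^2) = 1 /186624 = 0.00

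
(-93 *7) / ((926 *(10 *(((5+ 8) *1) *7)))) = -93 / 120380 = -0.00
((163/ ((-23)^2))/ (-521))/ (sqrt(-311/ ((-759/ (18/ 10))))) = -163 * sqrt(1180245)/ 257143197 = -0.00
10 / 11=0.91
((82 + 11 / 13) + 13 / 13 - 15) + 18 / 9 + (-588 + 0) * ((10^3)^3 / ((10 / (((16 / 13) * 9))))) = -8467199999079 / 13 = -651323076852.23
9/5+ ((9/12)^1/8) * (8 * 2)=33/10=3.30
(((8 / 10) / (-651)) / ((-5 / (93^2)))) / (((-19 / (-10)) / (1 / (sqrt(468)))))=124*sqrt(13) / 8645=0.05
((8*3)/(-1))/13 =-24/13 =-1.85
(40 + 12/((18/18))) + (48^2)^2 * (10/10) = 5308468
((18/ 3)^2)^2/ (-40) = -162/ 5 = -32.40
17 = 17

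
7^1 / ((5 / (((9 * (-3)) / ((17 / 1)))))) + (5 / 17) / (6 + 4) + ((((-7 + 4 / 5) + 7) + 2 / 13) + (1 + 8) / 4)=4463 / 4420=1.01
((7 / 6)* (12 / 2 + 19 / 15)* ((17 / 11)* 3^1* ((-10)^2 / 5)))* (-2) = -51884 / 33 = -1572.24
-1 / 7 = -0.14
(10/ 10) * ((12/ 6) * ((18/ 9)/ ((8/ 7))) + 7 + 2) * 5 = 125/ 2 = 62.50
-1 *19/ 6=-19/ 6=-3.17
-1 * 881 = -881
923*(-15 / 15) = -923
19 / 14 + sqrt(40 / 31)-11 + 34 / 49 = -877 / 98 + 2*sqrt(310) / 31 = -7.81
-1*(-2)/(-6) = -1/3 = -0.33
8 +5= 13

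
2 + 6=8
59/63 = 0.94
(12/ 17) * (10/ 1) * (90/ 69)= 3600/ 391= 9.21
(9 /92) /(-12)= -3 /368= -0.01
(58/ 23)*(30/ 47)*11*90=1722600/ 1081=1593.52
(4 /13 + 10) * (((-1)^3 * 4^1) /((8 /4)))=-268 /13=-20.62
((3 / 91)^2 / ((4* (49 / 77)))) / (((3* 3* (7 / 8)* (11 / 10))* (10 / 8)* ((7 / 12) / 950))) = 182400 / 2840383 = 0.06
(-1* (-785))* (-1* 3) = -2355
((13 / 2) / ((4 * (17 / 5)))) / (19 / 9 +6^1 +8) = 117 / 3944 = 0.03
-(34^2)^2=-1336336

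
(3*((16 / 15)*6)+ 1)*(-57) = -5757 / 5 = -1151.40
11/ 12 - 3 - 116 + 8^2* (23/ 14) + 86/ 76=-18847/ 1596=-11.81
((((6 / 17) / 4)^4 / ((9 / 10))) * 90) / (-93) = -675 / 10356604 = -0.00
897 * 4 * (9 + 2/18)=98072/3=32690.67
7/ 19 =0.37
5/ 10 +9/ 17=35/ 34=1.03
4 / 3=1.33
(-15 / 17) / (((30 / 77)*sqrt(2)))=-77*sqrt(2) / 68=-1.60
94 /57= 1.65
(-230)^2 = 52900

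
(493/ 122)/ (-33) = -493/ 4026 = -0.12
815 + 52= 867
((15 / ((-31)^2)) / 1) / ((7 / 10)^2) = 0.03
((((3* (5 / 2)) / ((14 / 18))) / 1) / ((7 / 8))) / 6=90 / 49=1.84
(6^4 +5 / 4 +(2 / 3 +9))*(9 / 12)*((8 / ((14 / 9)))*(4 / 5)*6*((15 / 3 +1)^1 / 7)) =5081292 / 245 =20739.97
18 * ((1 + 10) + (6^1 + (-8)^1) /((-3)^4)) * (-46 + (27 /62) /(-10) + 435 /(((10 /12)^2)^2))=11794872397 /69750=169102.11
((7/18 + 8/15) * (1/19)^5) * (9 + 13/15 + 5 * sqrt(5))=6142/1671366825 + 83 * sqrt(5)/44569782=0.00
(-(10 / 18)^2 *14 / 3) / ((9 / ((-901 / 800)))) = 6307 / 34992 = 0.18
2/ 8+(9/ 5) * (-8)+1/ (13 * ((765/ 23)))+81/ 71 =-7347253/ 564876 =-13.01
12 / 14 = 6 / 7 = 0.86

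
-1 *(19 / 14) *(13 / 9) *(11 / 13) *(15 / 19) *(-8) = 220 / 21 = 10.48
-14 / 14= -1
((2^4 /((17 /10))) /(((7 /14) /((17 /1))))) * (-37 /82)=-5920 /41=-144.39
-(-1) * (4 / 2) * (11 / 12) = 11 / 6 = 1.83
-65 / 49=-1.33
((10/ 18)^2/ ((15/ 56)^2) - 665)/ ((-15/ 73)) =35160377/ 10935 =3215.40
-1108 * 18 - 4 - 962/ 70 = -698661/ 35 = -19961.74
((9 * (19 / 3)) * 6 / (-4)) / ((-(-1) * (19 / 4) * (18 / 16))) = -16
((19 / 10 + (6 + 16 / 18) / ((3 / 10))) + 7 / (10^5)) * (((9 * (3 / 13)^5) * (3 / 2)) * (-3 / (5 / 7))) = -342565354467 / 371293000000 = -0.92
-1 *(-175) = 175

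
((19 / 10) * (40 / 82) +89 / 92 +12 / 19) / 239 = 181019 / 17128652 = 0.01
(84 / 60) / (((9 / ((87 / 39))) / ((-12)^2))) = 3248 / 65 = 49.97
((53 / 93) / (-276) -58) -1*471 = -13578425 / 25668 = -529.00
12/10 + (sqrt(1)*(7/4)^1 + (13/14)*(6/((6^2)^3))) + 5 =4327409/544320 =7.95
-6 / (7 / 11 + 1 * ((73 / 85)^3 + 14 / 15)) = -60798375 / 22324618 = -2.72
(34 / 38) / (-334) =-17 / 6346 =-0.00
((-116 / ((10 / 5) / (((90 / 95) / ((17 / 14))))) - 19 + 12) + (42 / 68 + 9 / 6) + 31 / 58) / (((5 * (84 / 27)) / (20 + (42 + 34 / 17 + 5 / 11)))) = -539009451 / 2622760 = -205.51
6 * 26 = 156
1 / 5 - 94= -469 / 5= -93.80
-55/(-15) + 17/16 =227/48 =4.73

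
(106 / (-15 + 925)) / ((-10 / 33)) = -0.38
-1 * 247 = -247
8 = 8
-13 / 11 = -1.18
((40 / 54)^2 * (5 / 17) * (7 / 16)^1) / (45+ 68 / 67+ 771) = 1675 / 19382652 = 0.00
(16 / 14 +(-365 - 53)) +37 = -2659 / 7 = -379.86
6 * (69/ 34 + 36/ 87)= 7227/ 493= 14.66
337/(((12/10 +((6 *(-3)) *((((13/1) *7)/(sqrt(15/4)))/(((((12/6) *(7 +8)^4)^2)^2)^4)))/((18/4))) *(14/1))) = 33402100678040496529255325120244670689118038353626616299152374267578125000000000000 *sqrt(15)/5022440466507542639034314382961338154620796420851304128405826968944218527344379637938459040244487674442552815889939665794372558593749999999999999999999999991719 +705234348838767445564401644607487899211336830761203954696984870222584018214606640827191956900996810952975124564545694738626480102539062500000000000000000000000000/35157083265552798473240200680729367082345574945959128898840788782609529691410657465569213281711413721097869711229577660560607910156249999999999999999999999942033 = 20.06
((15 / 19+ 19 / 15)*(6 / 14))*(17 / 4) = 4981 / 1330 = 3.75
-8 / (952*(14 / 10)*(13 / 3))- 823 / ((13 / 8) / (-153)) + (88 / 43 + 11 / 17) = 36083594896 / 465647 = 77491.31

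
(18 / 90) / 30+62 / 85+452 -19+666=2804327 / 2550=1099.74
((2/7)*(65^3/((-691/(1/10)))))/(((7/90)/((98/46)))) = -4943250/15893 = -311.03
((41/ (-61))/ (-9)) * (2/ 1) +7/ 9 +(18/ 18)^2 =1058/ 549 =1.93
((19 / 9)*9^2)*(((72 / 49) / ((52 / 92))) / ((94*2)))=70794 / 29939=2.36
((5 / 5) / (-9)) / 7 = -0.02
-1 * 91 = -91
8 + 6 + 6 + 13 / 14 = 293 / 14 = 20.93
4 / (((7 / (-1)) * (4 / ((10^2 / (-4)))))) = 3.57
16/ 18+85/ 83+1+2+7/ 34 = 130009/ 25398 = 5.12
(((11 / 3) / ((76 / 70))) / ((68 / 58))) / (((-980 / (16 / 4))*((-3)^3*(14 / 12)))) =319 / 854658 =0.00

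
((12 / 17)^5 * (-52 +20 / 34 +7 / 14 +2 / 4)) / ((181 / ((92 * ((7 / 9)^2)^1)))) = -11868229632 / 4368899989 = -2.72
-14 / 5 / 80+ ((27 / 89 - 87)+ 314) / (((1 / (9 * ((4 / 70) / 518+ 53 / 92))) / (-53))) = -6624350417311 / 106034600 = -62473.48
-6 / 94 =-3 / 47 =-0.06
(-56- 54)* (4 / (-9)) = 440 / 9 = 48.89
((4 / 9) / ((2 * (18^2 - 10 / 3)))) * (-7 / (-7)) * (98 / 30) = 49 / 21645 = 0.00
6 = 6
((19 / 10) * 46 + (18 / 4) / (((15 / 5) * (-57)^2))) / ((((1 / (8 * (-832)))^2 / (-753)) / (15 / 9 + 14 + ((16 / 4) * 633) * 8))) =-64010798156802818048 / 1083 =-59105076783751447.87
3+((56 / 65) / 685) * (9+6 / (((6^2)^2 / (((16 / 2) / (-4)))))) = 3620119 / 1202175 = 3.01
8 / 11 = 0.73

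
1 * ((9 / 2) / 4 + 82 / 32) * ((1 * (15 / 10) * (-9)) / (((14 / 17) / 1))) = -27081 / 448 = -60.45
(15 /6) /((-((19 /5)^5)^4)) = -476837158203125 /75179946915091916386711202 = -0.00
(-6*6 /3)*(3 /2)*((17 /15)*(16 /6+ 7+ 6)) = -1598 /5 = -319.60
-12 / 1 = -12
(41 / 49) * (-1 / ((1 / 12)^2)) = -5904 / 49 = -120.49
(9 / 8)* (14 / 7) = 9 / 4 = 2.25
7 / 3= 2.33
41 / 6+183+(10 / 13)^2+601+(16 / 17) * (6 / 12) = 13650697 / 17238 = 791.90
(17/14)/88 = 17/1232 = 0.01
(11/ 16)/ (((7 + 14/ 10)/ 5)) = 275/ 672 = 0.41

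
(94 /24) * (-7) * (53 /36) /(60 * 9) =-0.07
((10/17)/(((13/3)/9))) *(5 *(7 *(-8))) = -75600/221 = -342.08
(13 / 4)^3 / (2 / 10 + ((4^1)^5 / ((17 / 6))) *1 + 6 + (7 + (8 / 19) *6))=3548155 / 38980992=0.09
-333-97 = -430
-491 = -491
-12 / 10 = -6 / 5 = -1.20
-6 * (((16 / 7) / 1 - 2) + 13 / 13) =-54 / 7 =-7.71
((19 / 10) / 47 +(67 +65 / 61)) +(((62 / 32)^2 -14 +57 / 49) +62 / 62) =10793260943 / 179818240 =60.02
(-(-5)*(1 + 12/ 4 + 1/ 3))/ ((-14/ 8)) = -260/ 21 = -12.38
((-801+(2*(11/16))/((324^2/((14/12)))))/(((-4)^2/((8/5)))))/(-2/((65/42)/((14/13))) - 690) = 682103801899/5887652023296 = 0.12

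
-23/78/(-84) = 23/6552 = 0.00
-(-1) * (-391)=-391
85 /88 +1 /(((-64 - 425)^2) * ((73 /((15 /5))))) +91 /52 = 1390648117 /512037768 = 2.72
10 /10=1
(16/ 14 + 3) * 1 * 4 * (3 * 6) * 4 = 8352/ 7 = 1193.14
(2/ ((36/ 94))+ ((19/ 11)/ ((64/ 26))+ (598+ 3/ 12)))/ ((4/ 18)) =1914023/ 704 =2718.78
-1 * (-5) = 5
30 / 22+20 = 235 / 11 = 21.36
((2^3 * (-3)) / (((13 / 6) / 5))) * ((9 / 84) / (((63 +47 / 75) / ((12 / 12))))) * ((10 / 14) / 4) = -0.02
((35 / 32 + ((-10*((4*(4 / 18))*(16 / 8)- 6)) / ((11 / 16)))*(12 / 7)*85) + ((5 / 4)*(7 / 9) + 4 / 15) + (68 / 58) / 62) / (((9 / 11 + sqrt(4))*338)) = 892272549017 / 94950797760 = 9.40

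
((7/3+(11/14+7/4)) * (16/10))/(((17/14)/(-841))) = -1375876/255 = -5395.59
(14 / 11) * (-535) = -7490 / 11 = -680.91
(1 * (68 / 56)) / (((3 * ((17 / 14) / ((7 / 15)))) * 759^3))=7 / 19676046555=0.00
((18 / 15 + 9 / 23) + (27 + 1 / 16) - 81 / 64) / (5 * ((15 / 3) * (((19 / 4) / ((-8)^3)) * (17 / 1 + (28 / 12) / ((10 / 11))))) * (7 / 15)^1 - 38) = -116108352 / 170073845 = -0.68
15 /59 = 0.25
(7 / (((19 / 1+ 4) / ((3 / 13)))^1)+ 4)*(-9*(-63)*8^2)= 44162496 / 299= 147700.66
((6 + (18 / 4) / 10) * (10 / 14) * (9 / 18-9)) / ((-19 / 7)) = 14.43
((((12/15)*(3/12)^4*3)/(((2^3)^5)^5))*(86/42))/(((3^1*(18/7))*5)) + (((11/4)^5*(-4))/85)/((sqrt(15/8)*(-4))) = 43/3264099712959498771706675200 + 161051*sqrt(30)/652800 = 1.35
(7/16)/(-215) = -7/3440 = -0.00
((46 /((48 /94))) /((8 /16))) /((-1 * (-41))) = 1081 /246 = 4.39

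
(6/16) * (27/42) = 27/112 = 0.24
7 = 7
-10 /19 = -0.53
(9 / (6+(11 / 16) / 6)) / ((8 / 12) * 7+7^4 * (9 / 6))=5184 / 12700919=0.00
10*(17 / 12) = 85 / 6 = 14.17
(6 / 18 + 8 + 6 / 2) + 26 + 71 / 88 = 10069 / 264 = 38.14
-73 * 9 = -657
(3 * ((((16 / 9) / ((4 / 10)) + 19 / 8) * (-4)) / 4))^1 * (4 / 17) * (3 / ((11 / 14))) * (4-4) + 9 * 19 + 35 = 206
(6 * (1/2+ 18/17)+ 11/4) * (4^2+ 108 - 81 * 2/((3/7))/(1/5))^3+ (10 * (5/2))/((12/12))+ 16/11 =-12465354292075/187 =-66659648620.72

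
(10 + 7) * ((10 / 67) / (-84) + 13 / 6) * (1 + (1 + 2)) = 207128 / 1407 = 147.21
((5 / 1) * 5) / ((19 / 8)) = 200 / 19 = 10.53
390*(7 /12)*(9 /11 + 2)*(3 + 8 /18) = 437255 /198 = 2208.36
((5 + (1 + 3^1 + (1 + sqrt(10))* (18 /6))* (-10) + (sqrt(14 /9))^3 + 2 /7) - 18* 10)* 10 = -17130 /7 - 300* sqrt(10) + 140* sqrt(14) /27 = -3376.42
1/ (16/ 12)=3/ 4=0.75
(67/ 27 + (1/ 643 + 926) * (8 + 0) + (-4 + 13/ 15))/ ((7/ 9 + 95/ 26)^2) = 1303995758208/ 3457311335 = 377.17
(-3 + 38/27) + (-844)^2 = 19233029/27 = 712334.41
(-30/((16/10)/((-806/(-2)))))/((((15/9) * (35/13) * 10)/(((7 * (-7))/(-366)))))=-110019/4880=-22.54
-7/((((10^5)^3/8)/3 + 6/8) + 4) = -84/500000000000057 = -0.00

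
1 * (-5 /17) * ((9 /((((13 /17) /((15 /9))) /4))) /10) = -30 /13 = -2.31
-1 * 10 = -10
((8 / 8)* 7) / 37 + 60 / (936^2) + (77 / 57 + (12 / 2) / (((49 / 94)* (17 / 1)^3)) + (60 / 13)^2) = 282257557158427 / 12355736007888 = 22.84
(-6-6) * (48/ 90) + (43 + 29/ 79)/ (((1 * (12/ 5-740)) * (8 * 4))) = -149215049/ 23308160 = -6.40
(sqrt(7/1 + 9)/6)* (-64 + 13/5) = -614/15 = -40.93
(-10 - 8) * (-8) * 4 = 576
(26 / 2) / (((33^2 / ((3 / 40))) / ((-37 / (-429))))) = 37 / 479160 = 0.00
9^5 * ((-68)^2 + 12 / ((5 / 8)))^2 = 31826386854144 / 25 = 1273055474165.76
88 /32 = 11 /4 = 2.75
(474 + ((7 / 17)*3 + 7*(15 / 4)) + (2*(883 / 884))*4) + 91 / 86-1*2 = 19330409 / 38012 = 508.53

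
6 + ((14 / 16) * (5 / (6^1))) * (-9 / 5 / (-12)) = 6.11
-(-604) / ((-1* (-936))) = 151 / 234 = 0.65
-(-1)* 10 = 10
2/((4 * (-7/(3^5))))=-243/14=-17.36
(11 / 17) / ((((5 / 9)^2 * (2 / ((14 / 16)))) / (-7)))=-6.42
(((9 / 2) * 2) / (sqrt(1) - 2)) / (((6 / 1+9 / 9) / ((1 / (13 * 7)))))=-9 / 637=-0.01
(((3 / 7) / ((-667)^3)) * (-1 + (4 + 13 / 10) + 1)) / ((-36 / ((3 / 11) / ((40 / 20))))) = 53 / 1827924332080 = 0.00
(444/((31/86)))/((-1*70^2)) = -9546/37975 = -0.25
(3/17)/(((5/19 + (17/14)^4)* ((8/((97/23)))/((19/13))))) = 168151634/3014183419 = 0.06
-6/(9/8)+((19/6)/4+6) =35/24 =1.46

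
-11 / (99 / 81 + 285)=-99 / 2576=-0.04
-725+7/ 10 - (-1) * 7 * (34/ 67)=-482901/ 670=-720.75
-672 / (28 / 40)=-960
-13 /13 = -1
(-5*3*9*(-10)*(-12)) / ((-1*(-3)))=-5400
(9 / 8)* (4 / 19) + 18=18.24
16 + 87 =103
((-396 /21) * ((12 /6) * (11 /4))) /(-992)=363 /3472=0.10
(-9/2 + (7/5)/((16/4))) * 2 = -83/10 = -8.30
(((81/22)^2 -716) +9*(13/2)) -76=-348453/484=-719.94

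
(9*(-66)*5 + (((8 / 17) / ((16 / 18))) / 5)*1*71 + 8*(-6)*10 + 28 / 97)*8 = -227047096 / 8245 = -27537.55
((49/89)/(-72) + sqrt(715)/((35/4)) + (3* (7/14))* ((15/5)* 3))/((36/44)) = 44* sqrt(715)/315 + 951049/57672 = 20.23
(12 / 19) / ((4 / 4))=12 / 19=0.63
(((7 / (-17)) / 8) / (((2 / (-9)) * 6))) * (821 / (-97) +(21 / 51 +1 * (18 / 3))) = -8883 / 112132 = -0.08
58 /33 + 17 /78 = 565 /286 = 1.98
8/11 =0.73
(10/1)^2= 100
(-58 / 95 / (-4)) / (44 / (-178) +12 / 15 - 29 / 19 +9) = 2581 / 135728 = 0.02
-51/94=-0.54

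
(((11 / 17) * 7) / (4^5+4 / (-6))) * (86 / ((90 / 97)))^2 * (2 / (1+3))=1339587557 / 70456500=19.01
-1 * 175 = -175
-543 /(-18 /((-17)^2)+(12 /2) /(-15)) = 784635 /668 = 1174.60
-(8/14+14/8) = -65/28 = -2.32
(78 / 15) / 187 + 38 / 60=3709 / 5610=0.66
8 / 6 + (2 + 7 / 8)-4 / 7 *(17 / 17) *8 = -61 / 168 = -0.36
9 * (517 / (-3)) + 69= -1482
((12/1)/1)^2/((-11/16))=-2304/11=-209.45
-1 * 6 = -6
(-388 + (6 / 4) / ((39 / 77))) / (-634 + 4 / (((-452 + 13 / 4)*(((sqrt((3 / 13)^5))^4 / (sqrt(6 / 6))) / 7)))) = 1061095472505 / 403191116134508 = 0.00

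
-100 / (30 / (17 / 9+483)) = -43640 / 27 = -1616.30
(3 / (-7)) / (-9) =1 / 21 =0.05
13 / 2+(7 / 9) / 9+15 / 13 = 16301 / 2106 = 7.74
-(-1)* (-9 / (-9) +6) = 7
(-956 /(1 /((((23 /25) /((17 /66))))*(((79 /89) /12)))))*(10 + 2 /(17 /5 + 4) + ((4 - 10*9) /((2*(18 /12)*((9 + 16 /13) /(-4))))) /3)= -5926442746664 /1675231425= -3537.69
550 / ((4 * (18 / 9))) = 275 / 4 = 68.75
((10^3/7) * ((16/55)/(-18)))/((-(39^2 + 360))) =1600/1303533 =0.00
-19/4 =-4.75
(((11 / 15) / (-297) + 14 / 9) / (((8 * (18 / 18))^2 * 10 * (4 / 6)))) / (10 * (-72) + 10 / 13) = -481 / 95040000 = -0.00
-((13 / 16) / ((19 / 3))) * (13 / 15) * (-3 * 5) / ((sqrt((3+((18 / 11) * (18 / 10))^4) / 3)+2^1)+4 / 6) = -13918100625 / 59392412854+13803075 * sqrt(238733137) / 475139302832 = 0.21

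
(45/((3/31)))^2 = 216225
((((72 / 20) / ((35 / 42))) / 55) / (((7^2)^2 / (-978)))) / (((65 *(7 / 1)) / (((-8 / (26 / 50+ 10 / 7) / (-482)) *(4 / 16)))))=-105624 / 705406777075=-0.00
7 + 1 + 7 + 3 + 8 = 26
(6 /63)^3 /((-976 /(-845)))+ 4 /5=4523593 /5649210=0.80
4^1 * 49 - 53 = 143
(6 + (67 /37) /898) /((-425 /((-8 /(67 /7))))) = 0.01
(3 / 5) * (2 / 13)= 6 / 65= 0.09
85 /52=1.63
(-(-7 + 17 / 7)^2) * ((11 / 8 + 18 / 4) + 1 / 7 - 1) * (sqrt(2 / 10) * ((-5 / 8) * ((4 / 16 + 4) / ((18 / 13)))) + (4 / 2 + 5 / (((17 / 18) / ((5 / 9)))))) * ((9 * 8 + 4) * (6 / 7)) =-196816896 / 5831 + 18878704 * sqrt(5) / 7203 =-27892.92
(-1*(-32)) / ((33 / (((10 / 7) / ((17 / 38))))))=12160 / 3927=3.10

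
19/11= 1.73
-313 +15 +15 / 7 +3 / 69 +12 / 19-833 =-3451109 / 3059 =-1128.18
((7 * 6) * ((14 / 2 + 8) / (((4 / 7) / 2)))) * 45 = 99225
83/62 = 1.34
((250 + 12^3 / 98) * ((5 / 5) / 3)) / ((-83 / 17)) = -2686 / 147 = -18.27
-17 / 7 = -2.43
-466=-466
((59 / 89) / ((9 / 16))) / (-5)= -944 / 4005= -0.24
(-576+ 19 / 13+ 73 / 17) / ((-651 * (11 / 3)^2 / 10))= 3780720 / 5802797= 0.65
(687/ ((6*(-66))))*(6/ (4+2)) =-229/ 132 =-1.73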